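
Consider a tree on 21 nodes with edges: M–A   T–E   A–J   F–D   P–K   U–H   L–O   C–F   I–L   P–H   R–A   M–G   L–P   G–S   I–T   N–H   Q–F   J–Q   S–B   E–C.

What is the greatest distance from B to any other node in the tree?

15

A farthest node from B is N (U also at distance 15).
The path B – S – G – M – A – J – Q – F – C – E – T – I – L – P – H – N has 15 edges.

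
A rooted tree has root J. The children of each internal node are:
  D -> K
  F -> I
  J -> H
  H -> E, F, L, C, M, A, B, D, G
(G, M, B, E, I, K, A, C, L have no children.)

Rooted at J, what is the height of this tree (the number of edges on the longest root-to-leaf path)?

A deepest node is K, reached by J-H-D-K.
That path has 3 edges, so the height is 3.

3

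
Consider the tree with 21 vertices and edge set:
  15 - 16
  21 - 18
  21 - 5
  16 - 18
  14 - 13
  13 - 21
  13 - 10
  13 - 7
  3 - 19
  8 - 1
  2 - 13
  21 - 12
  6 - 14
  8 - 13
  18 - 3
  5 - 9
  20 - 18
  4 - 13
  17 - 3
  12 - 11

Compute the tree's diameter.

6

A longest path is 15–16–18–21–13–8–1, with 6 edges.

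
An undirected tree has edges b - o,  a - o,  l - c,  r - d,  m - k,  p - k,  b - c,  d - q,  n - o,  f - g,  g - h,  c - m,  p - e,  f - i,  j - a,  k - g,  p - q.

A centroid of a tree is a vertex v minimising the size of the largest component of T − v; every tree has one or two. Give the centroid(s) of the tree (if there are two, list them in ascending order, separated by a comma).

k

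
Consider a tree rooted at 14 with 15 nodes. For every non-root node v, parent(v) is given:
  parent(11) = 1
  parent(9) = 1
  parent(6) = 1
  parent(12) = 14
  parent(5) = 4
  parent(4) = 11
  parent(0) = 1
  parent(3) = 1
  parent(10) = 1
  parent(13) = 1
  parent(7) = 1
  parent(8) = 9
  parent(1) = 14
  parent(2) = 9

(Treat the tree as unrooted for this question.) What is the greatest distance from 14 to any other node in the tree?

4

A farthest node from 14 is 5.
The path 14–1–11–4–5 has 4 edges.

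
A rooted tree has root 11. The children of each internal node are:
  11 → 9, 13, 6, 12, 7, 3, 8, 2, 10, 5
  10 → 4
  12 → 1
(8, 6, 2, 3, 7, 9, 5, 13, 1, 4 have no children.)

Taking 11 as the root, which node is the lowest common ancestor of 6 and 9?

11

Ancestors of 6 (toward the root): 6, 11.
Ancestors of 9: 9, 11.
The deepest node appearing in both lists is 11.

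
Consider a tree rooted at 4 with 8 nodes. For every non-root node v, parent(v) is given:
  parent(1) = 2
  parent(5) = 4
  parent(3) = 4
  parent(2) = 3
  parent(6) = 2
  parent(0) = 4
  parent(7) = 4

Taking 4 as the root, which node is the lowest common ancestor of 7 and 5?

Path 7→root: 7 4; path 5→root: 5 4.
First common node: 4.

4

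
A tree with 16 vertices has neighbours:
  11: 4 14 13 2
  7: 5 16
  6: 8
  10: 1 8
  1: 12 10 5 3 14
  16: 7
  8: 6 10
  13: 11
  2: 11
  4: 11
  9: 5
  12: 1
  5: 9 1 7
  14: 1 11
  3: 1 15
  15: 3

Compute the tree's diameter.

BFS from 2 reaches 16 last, at distance 6; BFS from 16 confirms no node is farther.
Path: 2 - 11 - 14 - 1 - 5 - 7 - 16.

6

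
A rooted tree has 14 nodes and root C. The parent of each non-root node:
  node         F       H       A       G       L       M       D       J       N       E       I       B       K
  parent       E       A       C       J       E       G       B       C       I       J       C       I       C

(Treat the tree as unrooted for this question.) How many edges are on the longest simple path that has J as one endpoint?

The node farthest from J is D, via J–C–I–B–D — 4 edges.

4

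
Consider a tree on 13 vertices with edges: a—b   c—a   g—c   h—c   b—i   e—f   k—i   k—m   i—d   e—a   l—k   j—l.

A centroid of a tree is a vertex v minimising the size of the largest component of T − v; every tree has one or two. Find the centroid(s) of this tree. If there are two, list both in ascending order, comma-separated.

b

Delete b: the remaining components have sizes 6, 6. Max 6 ≤ 6, so b is a centroid.
Every other node leaves some component of size > 6, so the centroid is unique.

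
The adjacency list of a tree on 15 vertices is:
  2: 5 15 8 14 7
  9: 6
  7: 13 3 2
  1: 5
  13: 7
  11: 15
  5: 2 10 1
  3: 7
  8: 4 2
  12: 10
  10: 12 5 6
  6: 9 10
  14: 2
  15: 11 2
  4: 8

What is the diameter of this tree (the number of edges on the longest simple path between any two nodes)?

6

BFS from 9 reaches 3 last, at distance 6; BFS from 3 confirms no node is farther.
Path: 9 – 6 – 10 – 5 – 2 – 7 – 3.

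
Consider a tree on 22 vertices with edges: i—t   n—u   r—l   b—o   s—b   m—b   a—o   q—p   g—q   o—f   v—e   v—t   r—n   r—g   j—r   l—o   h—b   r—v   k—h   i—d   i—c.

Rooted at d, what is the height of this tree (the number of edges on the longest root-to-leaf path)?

The longest root-to-leaf path is d – i – t – v – r – l – o – b – h – k (9 edges).

9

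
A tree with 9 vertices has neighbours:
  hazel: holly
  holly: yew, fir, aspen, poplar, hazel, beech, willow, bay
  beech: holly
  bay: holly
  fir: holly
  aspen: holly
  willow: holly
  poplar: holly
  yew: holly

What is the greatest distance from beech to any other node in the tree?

2

Distances from beech peak at 2, attained at fir (hazel, bay, aspen, yew, poplar, willow also at distance 2).
beech-holly-fir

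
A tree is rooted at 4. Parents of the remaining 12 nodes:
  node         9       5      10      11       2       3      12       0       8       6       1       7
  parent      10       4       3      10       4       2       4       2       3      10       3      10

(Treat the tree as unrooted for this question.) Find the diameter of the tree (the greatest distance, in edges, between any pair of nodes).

5

A longest path is 5 - 4 - 2 - 3 - 10 - 6, with 5 edges.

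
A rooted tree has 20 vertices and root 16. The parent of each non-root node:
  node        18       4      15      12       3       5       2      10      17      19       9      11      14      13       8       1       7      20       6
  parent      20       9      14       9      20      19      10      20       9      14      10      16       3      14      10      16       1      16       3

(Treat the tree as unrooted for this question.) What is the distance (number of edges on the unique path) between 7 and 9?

The path is 7 - 1 - 16 - 20 - 10 - 9, which has 5 edges.

5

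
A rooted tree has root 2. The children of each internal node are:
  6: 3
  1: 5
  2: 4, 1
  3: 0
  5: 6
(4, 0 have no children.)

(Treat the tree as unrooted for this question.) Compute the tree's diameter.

BFS from 4 reaches 0 last, at distance 6; BFS from 0 confirms no node is farther.
Path: 4 – 2 – 1 – 5 – 6 – 3 – 0.

6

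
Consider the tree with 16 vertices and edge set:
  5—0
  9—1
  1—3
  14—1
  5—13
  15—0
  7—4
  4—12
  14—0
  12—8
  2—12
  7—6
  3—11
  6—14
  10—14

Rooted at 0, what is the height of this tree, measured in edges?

A deepest node is 8, reached by 0-14-6-7-4-12-8.
That path has 6 edges, so the height is 6.

6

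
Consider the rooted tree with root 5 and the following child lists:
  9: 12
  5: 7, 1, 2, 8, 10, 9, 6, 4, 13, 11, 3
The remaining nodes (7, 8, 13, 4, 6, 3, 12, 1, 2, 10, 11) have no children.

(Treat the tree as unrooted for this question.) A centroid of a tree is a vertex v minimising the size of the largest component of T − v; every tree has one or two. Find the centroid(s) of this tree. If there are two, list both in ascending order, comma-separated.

5

Removing 5 splits the tree into components of sizes 2, 1, 1, 1, 1, 1, 1, 1, 1, 1, 1; the largest is 2 ≤ ⌊13/2⌋ = 6.
Every other node leaves some component of size > 6, so the centroid is unique.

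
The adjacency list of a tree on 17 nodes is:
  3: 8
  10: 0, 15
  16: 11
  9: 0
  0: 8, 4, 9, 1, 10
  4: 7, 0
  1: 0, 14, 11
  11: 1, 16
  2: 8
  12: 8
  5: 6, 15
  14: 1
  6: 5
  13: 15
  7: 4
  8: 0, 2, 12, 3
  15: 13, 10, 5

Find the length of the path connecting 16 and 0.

The path is 16 - 11 - 1 - 0, which has 3 edges.

3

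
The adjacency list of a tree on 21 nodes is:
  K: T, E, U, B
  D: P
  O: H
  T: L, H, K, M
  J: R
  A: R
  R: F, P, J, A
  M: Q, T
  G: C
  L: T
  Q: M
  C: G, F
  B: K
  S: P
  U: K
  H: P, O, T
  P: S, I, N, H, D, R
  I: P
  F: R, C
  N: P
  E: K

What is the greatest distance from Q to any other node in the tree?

8

The node farthest from Q is G, via Q – M – T – H – P – R – F – C – G — 8 edges.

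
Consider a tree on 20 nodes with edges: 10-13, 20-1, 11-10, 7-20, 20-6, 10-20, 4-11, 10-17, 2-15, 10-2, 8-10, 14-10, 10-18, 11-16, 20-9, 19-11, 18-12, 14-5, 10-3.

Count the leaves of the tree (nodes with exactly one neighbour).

The leaves are 1, 3, 4, 5, 6, 7, 8, 9, 12, 13, 15, 16, 17, 19.
That is 14 leaves.

14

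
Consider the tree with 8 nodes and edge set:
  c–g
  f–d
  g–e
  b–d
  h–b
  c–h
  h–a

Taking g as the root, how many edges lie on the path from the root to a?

Climbing from a to the root: a–h–c–g. That's 3 steps.

3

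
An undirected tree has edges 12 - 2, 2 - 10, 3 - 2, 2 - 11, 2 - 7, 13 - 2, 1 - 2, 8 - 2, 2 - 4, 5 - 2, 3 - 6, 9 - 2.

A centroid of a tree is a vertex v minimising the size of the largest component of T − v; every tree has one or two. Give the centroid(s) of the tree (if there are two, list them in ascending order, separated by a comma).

Delete 2: the remaining components have sizes 2, 1, 1, 1, 1, 1, 1, 1, 1, 1, 1. Max 2 ≤ 6, so 2 is a centroid.
Every other node leaves some component of size > 6, so the centroid is unique.

2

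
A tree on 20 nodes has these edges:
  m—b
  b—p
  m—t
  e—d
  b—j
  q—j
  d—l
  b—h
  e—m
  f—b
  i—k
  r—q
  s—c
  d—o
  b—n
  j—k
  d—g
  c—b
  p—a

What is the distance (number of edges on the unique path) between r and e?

5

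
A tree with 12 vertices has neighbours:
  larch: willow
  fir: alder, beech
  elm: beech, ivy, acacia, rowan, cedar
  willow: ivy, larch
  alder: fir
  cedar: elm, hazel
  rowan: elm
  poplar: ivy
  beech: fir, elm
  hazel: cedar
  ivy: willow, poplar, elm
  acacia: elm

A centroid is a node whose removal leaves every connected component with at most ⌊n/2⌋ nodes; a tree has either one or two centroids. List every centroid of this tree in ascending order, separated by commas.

elm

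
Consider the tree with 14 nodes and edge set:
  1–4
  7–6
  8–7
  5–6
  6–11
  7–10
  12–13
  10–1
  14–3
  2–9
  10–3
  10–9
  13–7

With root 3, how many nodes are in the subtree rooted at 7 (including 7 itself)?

7

Descendants of 7 (including itself): 7, 6, 13, 8, 11, 5, 12. That's 7.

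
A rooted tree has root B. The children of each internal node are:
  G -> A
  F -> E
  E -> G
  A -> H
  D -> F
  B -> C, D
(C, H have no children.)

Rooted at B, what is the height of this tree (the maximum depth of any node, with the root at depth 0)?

6

H sits deepest: B – D – F – E – G – A – H — 6 edges from the root.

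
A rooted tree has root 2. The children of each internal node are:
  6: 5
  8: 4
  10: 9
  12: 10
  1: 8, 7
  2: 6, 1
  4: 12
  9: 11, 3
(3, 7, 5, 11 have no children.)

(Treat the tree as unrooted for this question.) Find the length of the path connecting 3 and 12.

Walking from 3: 3 - 9 - 10 - 12. Length 3.

3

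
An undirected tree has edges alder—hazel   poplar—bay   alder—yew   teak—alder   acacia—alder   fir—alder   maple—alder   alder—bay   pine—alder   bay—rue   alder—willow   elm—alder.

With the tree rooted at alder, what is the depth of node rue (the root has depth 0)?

2

Path from alder to rue: alder – bay – rue, which has 2 edges.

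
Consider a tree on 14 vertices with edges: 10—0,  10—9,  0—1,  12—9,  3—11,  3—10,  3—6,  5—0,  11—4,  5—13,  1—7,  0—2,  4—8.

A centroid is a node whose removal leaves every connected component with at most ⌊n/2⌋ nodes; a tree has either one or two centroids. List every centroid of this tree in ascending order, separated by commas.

10

Delete 10: the remaining components have sizes 6, 5, 2. Max 6 ≤ 7, so 10 is a centroid.
No neighbour of 10 does as well, so 10 is the unique centroid.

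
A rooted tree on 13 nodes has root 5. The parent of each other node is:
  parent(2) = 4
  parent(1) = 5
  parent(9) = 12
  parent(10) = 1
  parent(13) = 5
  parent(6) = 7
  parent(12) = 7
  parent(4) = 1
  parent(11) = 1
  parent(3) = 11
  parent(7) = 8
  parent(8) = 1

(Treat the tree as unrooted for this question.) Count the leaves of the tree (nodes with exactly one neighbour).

The leaves are 2, 3, 6, 9, 10, 13.
That is 6 leaves.

6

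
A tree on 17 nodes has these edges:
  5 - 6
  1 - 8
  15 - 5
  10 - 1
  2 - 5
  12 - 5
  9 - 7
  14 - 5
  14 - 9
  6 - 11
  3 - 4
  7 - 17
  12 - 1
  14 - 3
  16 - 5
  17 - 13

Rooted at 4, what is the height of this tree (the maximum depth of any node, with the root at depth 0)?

The longest root-to-leaf path is 4 → 3 → 14 → 5 → 12 → 1 → 8 (6 edges).

6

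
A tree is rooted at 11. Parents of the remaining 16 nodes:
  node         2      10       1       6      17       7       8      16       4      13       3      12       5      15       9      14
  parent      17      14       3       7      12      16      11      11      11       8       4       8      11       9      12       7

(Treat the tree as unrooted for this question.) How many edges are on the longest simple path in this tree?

8

A longest path is 10 - 14 - 7 - 16 - 11 - 8 - 12 - 17 - 2, with 8 edges.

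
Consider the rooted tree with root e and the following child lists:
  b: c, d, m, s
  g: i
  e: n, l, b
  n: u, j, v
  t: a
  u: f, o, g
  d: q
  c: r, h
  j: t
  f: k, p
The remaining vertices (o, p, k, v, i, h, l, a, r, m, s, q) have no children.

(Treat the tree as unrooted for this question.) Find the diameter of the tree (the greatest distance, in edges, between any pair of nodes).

7

A longest path is r - c - b - e - n - j - t - a, with 7 edges.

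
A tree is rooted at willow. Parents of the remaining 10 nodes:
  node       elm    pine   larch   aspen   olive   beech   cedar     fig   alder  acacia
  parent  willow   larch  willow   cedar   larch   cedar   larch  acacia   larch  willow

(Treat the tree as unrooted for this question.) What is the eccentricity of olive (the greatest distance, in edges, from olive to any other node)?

4

A farthest node from olive is fig.
The path olive–larch–willow–acacia–fig has 4 edges.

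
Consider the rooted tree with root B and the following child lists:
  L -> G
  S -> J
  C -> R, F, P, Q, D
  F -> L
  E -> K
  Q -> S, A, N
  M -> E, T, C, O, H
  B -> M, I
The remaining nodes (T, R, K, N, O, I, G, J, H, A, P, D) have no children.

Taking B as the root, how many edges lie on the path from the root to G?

Path from B to G: B – M – C – F – L – G, which has 5 edges.

5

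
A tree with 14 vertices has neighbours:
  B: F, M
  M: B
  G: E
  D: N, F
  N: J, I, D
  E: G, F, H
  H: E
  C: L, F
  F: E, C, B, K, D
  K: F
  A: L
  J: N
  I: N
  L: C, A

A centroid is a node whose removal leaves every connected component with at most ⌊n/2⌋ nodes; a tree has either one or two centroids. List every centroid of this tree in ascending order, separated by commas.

F

Removing F splits the tree into components of sizes 4, 3, 3, 2, 1; the largest is 4 ≤ ⌊14/2⌋ = 7.
No neighbour of F does as well, so F is the unique centroid.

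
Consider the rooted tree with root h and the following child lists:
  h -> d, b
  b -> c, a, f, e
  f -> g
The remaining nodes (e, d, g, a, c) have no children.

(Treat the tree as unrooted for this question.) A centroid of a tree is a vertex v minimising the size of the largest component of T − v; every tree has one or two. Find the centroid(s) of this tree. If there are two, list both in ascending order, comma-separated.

b

Delete b: the remaining components have sizes 2, 2, 1, 1, 1. Max 2 ≤ 4, so b is a centroid.
Every other node leaves some component of size > 4, so the centroid is unique.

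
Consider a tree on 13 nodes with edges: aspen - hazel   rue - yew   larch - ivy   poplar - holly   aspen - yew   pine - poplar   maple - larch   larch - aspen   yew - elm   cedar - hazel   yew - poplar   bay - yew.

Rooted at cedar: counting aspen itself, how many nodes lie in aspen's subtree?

11

The subtree rooted at aspen contains: aspen, yew, larch, bay, poplar, rue, elm, ivy, maple, holly, pine — 11 nodes.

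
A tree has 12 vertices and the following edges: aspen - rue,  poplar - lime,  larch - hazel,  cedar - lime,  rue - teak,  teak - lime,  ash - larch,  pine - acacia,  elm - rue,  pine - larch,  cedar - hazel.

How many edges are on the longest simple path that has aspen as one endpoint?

8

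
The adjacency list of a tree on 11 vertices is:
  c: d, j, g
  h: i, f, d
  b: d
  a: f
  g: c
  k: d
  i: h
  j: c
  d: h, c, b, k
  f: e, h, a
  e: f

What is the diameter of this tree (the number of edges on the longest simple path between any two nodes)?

BFS from j reaches a last, at distance 5; BFS from a confirms no node is farther.
Path: j-c-d-h-f-a.

5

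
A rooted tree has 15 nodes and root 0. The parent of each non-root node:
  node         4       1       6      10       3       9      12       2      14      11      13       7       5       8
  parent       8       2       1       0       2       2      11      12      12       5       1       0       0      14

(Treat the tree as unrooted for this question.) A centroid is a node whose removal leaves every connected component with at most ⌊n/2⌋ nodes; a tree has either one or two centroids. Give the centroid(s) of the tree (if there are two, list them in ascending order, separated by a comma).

12

Delete 12: the remaining components have sizes 6, 5, 3. Max 6 ≤ 7, so 12 is a centroid.
Every other node leaves some component of size > 7, so the centroid is unique.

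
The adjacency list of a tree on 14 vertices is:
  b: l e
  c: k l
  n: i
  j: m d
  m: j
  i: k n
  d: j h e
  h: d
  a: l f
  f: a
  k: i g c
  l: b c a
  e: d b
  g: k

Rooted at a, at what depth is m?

Climbing from m to the root: m → j → d → e → b → l → a. That's 6 steps.

6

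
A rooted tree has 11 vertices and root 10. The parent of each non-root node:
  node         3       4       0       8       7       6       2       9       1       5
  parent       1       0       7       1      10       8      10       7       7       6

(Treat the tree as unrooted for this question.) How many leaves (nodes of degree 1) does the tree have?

Exactly 5 nodes have a single neighbour: 2, 3, 4, 5, 9.

5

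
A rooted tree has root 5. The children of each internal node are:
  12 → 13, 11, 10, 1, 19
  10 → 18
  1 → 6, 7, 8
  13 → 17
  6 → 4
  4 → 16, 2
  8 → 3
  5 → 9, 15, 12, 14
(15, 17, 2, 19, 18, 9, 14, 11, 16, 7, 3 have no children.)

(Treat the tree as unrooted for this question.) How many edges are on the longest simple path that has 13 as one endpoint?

5

A farthest node from 13 is 2 (16 also at distance 5).
The path 13-12-1-6-4-2 has 5 edges.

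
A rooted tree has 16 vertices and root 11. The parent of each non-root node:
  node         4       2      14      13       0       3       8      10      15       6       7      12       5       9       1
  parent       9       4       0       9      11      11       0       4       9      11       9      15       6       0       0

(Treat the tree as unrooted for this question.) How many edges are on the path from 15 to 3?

The path is 15 – 9 – 0 – 11 – 3, which has 4 edges.

4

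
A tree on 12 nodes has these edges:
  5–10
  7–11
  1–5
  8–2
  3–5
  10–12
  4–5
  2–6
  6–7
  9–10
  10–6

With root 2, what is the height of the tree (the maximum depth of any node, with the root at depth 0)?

4

1 sits deepest: 2–6–10–5–1 — 4 edges from the root.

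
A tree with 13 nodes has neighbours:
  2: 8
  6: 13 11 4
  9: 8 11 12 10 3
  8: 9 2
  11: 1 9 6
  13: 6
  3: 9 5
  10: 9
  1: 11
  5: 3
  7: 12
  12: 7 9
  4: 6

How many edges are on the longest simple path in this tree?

BFS from 2 reaches 13 last, at distance 5; BFS from 13 confirms no node is farther.
Path: 2-8-9-11-6-13.

5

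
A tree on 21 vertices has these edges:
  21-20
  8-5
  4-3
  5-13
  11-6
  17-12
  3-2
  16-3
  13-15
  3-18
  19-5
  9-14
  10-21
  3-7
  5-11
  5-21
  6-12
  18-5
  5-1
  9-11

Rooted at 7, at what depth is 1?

4

Climbing from 1 to the root: 1 – 5 – 18 – 3 – 7. That's 4 steps.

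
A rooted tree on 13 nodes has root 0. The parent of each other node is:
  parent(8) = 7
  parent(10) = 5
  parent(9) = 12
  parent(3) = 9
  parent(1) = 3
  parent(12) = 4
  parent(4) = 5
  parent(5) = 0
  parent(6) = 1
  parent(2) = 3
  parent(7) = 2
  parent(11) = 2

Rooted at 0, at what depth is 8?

8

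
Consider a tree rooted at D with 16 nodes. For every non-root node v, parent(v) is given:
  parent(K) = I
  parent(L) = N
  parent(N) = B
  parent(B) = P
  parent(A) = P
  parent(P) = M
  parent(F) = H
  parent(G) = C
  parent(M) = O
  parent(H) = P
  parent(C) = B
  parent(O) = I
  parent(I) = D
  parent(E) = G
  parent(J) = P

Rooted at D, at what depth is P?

4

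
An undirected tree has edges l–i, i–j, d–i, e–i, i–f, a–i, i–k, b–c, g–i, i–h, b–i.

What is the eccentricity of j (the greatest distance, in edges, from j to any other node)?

Distances from j peak at 3, attained at c.
j–i–b–c

3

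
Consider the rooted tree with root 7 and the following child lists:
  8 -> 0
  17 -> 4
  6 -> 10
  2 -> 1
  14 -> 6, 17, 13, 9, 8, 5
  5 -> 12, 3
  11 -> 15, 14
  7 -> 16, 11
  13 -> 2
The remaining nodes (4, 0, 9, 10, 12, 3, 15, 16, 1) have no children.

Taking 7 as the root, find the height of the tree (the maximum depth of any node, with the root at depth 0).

The longest root-to-leaf path is 7-11-14-13-2-1 (5 edges).

5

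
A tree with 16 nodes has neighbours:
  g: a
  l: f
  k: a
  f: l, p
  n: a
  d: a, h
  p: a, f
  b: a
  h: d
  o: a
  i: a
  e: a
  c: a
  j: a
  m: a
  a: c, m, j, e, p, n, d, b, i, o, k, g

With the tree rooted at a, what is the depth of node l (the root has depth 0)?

a – p – f – l — 3 edges.

3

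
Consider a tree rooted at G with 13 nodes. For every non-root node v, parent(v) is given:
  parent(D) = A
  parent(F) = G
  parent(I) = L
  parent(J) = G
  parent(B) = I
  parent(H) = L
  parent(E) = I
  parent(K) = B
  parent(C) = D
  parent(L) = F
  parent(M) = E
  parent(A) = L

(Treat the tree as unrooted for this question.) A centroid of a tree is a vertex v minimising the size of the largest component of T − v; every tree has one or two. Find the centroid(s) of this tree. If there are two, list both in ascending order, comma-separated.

L

Removing L splits the tree into components of sizes 5, 3, 3, 1; the largest is 5 ≤ ⌊13/2⌋ = 6.
Every other node leaves some component of size > 6, so the centroid is unique.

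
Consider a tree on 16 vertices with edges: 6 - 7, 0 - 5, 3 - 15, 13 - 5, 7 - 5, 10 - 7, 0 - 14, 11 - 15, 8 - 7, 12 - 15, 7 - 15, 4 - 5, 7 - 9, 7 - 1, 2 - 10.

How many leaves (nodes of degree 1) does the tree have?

The leaves are 1, 2, 3, 4, 6, 8, 9, 11, 12, 13, 14.
That is 11 leaves.

11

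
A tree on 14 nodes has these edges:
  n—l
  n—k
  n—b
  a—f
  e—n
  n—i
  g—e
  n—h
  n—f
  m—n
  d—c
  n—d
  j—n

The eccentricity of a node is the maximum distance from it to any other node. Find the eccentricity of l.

The node farthest from l is c (a, g also at distance 3), via l – n – d – c — 3 edges.

3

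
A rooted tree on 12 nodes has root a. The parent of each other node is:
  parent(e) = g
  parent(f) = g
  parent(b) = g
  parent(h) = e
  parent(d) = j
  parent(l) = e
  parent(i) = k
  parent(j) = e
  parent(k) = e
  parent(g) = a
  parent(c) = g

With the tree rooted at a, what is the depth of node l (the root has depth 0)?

3

Climbing from l to the root: l – e – g – a. That's 3 steps.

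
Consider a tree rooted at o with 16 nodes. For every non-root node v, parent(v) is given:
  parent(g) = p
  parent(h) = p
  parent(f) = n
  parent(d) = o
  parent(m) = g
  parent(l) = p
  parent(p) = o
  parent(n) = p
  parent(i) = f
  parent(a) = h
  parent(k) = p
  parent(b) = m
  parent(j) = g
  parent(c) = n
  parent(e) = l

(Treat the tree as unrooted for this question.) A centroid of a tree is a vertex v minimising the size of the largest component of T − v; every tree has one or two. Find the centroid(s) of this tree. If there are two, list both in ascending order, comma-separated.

Delete p: the remaining components have sizes 4, 4, 2, 2, 2, 1. Max 4 ≤ 8, so p is a centroid.
No neighbour of p does as well, so p is the unique centroid.

p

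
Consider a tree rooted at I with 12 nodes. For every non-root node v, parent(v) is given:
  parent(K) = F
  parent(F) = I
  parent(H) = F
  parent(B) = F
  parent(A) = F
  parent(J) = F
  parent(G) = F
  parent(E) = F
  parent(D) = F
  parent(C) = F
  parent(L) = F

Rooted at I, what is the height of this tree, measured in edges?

2

A deepest node is D, reached by I – F – D.
That path has 2 edges, so the height is 2.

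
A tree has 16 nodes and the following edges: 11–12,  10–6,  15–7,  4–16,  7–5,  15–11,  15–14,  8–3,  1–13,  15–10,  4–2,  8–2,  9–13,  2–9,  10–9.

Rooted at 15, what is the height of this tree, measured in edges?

5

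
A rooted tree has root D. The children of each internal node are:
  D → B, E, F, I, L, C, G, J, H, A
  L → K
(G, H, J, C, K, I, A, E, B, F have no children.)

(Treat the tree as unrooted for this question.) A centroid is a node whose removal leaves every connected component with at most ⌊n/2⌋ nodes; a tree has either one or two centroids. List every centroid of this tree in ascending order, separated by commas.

D

If D is removed the pieces have sizes 2, 1, 1, 1, 1, 1, 1, 1, 1, 1, all ≤ ⌊12/2⌋ = 6.
No neighbour of D does as well, so D is the unique centroid.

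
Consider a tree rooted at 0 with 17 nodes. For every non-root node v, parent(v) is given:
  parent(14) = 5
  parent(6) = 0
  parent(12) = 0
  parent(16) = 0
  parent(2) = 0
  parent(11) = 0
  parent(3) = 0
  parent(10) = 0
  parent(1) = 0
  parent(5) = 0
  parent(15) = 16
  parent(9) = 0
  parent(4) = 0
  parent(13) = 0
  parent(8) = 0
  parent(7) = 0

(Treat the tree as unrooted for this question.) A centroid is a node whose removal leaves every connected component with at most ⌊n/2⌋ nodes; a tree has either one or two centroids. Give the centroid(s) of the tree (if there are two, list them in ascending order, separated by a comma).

0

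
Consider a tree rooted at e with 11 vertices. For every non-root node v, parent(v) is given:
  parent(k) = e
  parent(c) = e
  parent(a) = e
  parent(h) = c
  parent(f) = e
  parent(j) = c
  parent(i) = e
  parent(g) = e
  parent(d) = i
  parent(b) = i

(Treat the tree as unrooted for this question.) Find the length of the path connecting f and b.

The path is f – e – i – b, which has 3 edges.

3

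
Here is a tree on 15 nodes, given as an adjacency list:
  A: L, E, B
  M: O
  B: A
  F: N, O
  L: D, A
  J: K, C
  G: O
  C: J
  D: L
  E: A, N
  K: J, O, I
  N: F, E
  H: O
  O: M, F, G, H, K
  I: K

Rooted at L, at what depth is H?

L → A → E → N → F → O → H — 6 edges.

6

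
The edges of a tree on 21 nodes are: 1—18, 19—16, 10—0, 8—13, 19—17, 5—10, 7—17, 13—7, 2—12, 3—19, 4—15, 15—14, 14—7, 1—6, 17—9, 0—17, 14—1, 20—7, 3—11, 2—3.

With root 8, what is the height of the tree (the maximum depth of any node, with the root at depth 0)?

7

12 sits deepest: 8-13-7-17-19-3-2-12 — 7 edges from the root.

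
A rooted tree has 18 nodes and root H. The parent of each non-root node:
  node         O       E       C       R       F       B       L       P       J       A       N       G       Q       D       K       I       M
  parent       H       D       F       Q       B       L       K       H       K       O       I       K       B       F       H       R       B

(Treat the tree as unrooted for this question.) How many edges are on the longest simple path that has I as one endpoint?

8

The node farthest from I is A, via I-R-Q-B-L-K-H-O-A — 8 edges.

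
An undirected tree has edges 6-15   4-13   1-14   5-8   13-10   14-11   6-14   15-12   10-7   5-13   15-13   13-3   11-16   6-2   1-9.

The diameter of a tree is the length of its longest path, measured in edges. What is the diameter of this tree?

7

Starting from 16, a farthest node is 8 at distance 7.
One longest path: 16 – 11 – 14 – 6 – 15 – 13 – 5 – 8.
So the diameter is 7.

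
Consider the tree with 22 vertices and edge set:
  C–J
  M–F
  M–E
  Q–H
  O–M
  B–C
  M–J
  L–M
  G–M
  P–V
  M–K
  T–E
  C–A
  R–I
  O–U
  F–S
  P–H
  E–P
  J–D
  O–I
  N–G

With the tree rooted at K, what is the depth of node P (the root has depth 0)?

3

Path from K to P: K – M – E – P, which has 3 edges.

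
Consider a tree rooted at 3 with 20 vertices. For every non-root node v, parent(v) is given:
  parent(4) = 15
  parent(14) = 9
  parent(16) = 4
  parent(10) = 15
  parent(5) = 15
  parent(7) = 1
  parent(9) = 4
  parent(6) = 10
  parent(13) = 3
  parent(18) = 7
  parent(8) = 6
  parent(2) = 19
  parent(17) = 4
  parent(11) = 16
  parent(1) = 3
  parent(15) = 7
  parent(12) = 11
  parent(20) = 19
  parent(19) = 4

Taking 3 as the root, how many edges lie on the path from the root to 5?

Path from 3 to 5: 3 – 1 – 7 – 15 – 5, which has 4 edges.

4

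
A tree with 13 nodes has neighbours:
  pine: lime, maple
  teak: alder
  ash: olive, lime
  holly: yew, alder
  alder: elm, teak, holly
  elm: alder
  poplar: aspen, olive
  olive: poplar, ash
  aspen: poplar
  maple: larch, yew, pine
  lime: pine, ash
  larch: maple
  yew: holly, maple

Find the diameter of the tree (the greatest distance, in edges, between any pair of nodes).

Starting from aspen, a farthest node is teak at distance 10.
One longest path: aspen–poplar–olive–ash–lime–pine–maple–yew–holly–alder–teak.
So the diameter is 10.

10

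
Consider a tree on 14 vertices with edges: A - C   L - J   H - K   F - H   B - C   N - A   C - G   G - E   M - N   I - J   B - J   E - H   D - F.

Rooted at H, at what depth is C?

3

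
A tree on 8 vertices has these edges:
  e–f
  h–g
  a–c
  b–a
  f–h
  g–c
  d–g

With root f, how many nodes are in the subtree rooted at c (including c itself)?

3

The subtree rooted at c contains: c, a, b — 3 nodes.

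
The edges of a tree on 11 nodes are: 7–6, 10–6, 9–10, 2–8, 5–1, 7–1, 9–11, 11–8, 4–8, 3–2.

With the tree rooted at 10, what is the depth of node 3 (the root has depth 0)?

5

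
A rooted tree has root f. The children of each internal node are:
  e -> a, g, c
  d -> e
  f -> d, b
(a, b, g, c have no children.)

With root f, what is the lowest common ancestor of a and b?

f

Ancestors of a (toward the root): a, e, d, f.
Ancestors of b: b, f.
The deepest node appearing in both lists is f.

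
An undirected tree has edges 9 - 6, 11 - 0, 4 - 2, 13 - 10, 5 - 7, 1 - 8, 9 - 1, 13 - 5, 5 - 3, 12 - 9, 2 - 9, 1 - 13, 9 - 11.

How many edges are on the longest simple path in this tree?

6

BFS from 3 reaches 0 last, at distance 6; BFS from 0 confirms no node is farther.
Path: 3 – 5 – 13 – 1 – 9 – 11 – 0.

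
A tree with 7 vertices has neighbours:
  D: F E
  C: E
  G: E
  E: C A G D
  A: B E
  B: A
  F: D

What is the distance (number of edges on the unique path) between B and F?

4

The path is B–A–E–D–F, which has 4 edges.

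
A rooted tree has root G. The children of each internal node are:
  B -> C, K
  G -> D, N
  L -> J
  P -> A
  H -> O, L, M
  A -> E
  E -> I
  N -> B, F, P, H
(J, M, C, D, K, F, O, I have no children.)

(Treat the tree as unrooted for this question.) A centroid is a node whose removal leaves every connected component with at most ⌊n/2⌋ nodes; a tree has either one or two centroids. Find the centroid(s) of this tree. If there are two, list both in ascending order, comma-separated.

Delete N: the remaining components have sizes 5, 4, 3, 2, 1. Max 5 ≤ 8, so N is a centroid.
Every other node leaves some component of size > 8, so the centroid is unique.

N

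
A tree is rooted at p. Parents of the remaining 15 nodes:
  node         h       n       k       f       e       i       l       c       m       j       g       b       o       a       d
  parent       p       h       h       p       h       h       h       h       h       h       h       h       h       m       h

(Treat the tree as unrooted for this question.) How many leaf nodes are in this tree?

13

Degree-1 nodes: a, b, c, d, e, f, g, i, j, k, l, n, o — 13 of them.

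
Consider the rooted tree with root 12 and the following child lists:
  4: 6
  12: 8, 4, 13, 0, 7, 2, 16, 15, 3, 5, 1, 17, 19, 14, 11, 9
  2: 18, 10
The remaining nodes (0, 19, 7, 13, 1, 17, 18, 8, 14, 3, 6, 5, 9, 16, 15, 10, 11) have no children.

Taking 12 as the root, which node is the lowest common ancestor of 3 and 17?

3's ancestor chain is 3, 12 and 17's is 17, 12; they first meet at 12.

12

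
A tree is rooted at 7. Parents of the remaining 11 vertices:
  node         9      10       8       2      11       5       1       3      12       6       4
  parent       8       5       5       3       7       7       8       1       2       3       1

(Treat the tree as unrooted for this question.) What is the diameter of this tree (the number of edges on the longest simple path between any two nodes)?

7

A longest path is 12-2-3-1-8-5-7-11, with 7 edges.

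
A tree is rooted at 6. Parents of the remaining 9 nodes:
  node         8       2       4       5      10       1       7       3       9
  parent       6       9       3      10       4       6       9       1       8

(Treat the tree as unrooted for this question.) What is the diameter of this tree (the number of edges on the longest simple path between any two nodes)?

8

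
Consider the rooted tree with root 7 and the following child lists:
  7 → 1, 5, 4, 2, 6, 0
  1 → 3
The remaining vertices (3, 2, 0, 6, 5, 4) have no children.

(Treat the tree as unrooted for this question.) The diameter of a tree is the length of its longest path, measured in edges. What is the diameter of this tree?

3

A longest path is 3-1-7-4, with 3 edges.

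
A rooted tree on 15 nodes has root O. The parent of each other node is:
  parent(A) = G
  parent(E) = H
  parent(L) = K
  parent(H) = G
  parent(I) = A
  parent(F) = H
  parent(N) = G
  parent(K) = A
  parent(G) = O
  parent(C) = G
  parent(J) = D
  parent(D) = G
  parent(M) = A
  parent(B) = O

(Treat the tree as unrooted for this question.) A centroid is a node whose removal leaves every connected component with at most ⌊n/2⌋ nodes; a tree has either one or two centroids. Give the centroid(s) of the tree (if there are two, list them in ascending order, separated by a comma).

G

Delete G: the remaining components have sizes 5, 3, 2, 2, 1, 1. Max 5 ≤ 7, so G is a centroid.
No neighbour of G does as well, so G is the unique centroid.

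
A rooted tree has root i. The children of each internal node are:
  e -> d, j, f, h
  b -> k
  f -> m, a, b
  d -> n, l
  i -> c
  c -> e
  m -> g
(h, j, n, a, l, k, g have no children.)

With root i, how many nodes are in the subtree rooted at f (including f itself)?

6

The subtree rooted at f contains: f, m, b, a, g, k — 6 nodes.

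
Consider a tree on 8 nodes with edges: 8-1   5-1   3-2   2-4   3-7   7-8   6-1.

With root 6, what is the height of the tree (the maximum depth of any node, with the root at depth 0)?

A deepest node is 4, reached by 6–1–8–7–3–2–4.
That path has 6 edges, so the height is 6.

6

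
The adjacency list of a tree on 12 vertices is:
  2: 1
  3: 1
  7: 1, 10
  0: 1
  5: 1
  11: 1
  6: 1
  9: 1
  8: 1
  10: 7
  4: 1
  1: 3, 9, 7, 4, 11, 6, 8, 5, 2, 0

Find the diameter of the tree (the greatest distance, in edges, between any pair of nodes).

BFS from 10 reaches 4 last, at distance 3; BFS from 4 confirms no node is farther.
Path: 10–7–1–4.

3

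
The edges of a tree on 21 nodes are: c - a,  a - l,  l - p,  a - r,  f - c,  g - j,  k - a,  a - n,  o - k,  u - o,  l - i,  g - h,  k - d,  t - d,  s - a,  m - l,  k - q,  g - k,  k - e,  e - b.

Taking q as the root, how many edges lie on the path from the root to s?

3

Climbing from s to the root: s–a–k–q. That's 3 steps.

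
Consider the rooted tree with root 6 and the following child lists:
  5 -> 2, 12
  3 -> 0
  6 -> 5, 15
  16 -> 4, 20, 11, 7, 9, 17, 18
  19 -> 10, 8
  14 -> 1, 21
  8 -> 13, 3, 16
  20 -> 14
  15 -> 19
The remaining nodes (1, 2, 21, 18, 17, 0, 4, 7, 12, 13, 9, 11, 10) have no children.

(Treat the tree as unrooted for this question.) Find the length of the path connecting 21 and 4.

4

The path is 21 – 14 – 20 – 16 – 4, which has 4 edges.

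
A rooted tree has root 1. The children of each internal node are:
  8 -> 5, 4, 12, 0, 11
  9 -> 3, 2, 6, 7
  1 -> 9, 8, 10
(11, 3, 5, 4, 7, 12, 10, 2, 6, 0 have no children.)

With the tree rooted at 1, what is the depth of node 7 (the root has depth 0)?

Path from 1 to 7: 1–9–7, which has 2 edges.

2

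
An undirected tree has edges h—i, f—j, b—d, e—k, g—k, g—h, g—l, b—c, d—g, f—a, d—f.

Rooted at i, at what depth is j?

i–h–g–d–f–j — 5 edges.

5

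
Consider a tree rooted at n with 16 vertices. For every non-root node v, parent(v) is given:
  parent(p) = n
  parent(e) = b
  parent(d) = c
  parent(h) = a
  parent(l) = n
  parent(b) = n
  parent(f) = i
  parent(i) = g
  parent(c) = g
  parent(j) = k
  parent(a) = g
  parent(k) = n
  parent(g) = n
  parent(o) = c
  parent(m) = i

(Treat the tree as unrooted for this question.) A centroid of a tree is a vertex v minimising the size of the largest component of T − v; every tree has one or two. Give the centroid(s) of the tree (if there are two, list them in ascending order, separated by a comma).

g

If g is removed the pieces have sizes 7, 3, 3, 2, all ≤ ⌊16/2⌋ = 8.
No neighbour of g does as well, so g is the unique centroid.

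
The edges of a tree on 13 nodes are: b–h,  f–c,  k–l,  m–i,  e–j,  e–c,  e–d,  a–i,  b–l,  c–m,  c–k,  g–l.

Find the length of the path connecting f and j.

Walking from f: f - c - e - j. Length 3.

3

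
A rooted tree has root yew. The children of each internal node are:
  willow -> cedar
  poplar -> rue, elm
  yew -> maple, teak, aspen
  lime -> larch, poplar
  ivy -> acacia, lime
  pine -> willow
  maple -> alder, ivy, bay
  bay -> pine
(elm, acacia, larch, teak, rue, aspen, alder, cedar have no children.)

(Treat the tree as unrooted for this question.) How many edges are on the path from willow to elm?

7

willow - pine - bay - maple - ivy - lime - poplar - elm: 7 edges.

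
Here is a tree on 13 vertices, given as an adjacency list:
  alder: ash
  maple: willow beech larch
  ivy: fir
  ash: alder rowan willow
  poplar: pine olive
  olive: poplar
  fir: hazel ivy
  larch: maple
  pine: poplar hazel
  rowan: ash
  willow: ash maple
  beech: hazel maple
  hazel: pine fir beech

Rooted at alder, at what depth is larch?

4

alder → ash → willow → maple → larch — 4 edges.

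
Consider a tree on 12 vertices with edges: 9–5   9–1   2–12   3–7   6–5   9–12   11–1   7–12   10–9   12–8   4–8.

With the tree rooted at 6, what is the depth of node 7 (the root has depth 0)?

6 → 5 → 9 → 12 → 7 — 4 edges.

4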